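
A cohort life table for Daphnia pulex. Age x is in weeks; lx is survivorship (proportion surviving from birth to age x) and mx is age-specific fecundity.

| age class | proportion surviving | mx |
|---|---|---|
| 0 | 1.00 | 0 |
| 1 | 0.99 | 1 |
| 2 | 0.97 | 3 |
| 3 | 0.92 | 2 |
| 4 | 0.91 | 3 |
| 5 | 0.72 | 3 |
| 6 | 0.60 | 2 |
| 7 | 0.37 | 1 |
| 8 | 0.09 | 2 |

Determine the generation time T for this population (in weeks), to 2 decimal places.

3.66

lx·mx: 0, 0.99, 2.91, 1.84, 2.73, 2.16, 1.2, 0.37, 0.18 → R0 = 12.38
x·lx·mx: 0, 0.99, 5.82, 5.52, 10.92, 10.8, 7.2, 2.59, 1.44 → Σ = 45.28
T = 45.28 / 12.38 = 3.657512… → 3.66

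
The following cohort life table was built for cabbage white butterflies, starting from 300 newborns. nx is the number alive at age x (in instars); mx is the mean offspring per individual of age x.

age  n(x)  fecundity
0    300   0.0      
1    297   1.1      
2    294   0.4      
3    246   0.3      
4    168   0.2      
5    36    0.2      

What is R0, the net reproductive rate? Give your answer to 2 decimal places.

lx = nx/n0 = nx/300: 1, 0.99, 0.98, 0.82, 0.56, 0.12
lx·mx by age: 0, 1.089, 0.392, 0.246, 0.112, 0.024
R0 = Σ lx·mx = 1.863 → 1.86

1.86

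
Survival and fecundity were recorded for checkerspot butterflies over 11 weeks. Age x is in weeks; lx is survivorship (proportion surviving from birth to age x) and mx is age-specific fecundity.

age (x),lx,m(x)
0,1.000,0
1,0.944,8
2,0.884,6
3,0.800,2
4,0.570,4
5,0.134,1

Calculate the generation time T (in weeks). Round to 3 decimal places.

1.941

lx·mx: 0, 7.552, 5.304, 1.6, 2.28, 0.134 → R0 = 16.87
x·lx·mx: 0, 7.552, 10.608, 4.8, 9.12, 0.67 → Σ = 32.75
T = 32.75 / 16.87 = 1.941316… → 1.941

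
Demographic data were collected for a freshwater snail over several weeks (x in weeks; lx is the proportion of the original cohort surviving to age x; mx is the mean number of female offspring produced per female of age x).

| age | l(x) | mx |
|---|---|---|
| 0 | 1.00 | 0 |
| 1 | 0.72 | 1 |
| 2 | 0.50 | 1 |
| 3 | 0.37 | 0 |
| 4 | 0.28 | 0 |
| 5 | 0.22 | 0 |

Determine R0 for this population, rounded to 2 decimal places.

1.22

lx·mx by age: 0, 0.72, 0.5, 0, 0, 0
R0 = Σ lx·mx = 1.22 → 1.22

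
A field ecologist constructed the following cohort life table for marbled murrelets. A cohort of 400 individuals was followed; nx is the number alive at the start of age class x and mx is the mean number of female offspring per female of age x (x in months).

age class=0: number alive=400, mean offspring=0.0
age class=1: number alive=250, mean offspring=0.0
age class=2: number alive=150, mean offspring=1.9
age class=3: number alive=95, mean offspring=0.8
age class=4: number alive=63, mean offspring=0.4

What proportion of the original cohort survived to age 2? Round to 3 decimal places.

l_2 = n_2/n_0 = 150/400 = 0.375 → 0.375

0.375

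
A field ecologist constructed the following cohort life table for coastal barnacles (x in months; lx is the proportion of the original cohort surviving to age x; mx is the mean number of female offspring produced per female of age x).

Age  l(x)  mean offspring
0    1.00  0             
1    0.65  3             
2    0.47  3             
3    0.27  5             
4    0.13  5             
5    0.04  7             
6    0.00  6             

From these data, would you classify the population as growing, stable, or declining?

R0 = Σ lx·mx = 0 + 1.95 + 1.41 + 1.35 + 0.65 + 0.28 + 0 = 5.64
R0 > 1, so the population is growing.

growing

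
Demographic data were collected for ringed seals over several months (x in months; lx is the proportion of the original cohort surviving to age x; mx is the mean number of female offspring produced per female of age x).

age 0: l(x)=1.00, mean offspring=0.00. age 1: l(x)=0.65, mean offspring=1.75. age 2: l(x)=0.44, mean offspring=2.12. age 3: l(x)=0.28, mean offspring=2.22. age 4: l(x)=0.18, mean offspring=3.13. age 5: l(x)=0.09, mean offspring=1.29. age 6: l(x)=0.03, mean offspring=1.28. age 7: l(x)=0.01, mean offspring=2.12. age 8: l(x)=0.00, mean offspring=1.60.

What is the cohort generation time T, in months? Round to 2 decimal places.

2.36

lx·mx: 0, 1.1375, 0.9328, 0.6216, 0.5634, 0.1161, 0.0384, 0.0212, 0 → R0 = 3.431
x·lx·mx: 0, 1.1375, 1.8656, 1.8648, 2.2536, 0.5805, 0.2304, 0.1484, 0 → Σ = 8.0808
T = 8.0808 / 3.431 = 2.355232… → 2.36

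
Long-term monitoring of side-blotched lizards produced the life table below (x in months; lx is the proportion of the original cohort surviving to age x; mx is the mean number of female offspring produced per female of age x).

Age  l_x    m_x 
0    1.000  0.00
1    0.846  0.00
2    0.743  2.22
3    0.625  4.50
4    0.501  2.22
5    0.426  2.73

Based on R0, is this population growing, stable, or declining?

R0 = Σ lx·mx = 0 + 0 + 1.64946 + 2.8125 + 1.11222 + 1.16298 = 6.73716
R0 > 1, so the population is growing.

growing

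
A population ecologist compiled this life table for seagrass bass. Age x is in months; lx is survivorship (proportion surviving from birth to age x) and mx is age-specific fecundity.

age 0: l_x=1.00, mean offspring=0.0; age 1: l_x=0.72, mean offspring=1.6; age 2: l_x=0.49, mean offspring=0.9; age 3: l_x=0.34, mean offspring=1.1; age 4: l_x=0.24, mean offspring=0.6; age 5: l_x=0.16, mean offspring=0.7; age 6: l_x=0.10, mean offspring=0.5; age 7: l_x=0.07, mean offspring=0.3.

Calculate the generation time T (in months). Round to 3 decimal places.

2.066

lx·mx: 0, 1.152, 0.441, 0.374, 0.144, 0.112, 0.05, 0.021 → R0 = 2.294
x·lx·mx: 0, 1.152, 0.882, 1.122, 0.576, 0.56, 0.3, 0.147 → Σ = 4.739
T = 4.739 / 2.294 = 2.065824… → 2.066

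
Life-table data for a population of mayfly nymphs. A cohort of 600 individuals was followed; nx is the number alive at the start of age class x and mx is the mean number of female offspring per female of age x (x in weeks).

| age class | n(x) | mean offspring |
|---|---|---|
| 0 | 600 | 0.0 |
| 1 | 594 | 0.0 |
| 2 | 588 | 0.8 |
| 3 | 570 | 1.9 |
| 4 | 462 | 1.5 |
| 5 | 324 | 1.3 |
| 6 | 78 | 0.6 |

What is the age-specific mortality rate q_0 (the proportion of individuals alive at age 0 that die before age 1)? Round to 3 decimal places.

0.010

lx = nx/n0 = nx/600: 1, 0.99, 0.98, 0.95, 0.77, 0.54, 0.13
q_0 = (l_0 − l_1) / l_0 = (1 − 0.99) / 1
     = 0.01 / 1 = 0.01 → 0.010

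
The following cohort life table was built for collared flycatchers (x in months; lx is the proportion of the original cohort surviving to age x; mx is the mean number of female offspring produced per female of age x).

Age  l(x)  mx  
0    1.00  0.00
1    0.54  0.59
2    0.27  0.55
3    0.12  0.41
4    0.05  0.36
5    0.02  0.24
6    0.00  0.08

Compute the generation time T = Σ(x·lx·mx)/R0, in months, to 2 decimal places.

1.59

lx·mx: 0, 0.3186, 0.1485, 0.0492, 0.018, 0.0048, 0 → R0 = 0.5391
x·lx·mx: 0, 0.3186, 0.297, 0.1476, 0.072, 0.024, 0 → Σ = 0.8592
T = 0.8592 / 0.5391 = 1.593767… → 1.59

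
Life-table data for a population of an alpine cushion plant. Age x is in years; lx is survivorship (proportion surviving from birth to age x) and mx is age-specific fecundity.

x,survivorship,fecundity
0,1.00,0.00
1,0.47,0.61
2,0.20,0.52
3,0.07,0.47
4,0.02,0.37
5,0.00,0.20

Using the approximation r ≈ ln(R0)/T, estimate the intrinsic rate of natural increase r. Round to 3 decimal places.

-0.582

R0 = Σ lx·mx = 0 + 0.2867 + 0.104 + 0.0329 + 0.0074 + 0 = 0.431
Σ x·lx·mx = 0.623; T = 0.623/0.431 = 1.44548…
r ≈ ln(R0)/T = ln(0.431)/1.44548… = -0.58226… → -0.582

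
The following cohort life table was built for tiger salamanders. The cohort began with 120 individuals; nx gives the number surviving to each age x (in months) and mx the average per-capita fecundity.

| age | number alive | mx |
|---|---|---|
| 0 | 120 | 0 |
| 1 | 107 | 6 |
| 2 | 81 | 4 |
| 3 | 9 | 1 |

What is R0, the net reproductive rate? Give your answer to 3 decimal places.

lx = nx/n0 = nx/120: 1, 0.89167…, 0.675, 0.075
lx·mx by age: 0, 5.35…, 2.7, 0.075
R0 = Σ lx·mx = 8.125… → 8.125

8.125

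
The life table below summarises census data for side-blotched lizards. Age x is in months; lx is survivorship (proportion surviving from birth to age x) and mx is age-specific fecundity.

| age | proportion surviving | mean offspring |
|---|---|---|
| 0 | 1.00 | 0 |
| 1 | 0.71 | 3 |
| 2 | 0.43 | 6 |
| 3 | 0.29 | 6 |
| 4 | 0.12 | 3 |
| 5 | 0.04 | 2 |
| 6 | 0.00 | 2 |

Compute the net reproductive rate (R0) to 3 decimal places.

lx·mx by age: 0, 2.13, 2.58, 1.74, 0.36, 0.08, 0
R0 = Σ lx·mx = 6.89 → 6.890

6.890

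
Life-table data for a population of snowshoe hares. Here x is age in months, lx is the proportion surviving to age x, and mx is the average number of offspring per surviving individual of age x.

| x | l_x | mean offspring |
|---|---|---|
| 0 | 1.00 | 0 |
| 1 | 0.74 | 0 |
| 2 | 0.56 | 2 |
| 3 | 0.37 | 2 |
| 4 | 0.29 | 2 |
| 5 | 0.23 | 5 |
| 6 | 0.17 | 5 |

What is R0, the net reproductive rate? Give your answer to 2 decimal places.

lx·mx by age: 0, 0, 1.12, 0.74, 0.58, 1.15, 0.85
R0 = Σ lx·mx = 4.44 → 4.44

4.44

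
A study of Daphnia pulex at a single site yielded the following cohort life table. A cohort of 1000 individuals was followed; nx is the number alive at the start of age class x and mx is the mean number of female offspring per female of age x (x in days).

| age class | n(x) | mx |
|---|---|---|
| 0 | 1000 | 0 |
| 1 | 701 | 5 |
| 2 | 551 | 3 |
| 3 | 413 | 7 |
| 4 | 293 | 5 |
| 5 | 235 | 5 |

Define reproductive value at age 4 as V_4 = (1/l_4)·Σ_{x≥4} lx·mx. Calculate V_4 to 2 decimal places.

9.01

lx = nx/n0 = nx/1000: 1, 0.701, 0.551, 0.413, 0.293, 0.235
lx·mx for x ≥ 4: 1.465, 1.175 → sum = 2.64
V_4 = 2.64 / l_4 = 2.64 / 0.293 = 9.010239… → 9.01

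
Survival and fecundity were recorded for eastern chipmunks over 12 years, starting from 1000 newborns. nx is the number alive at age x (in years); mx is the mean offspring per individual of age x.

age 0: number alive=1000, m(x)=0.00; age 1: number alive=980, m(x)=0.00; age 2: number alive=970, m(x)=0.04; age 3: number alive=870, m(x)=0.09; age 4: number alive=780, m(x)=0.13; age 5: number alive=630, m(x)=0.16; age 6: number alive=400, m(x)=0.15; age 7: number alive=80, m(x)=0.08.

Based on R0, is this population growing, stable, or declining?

declining

lx = nx/n0 = nx/1000: 1, 0.98, 0.97, 0.87, 0.78, 0.63, 0.4, 0.08
R0 = Σ lx·mx = 0 + 0 + 0.0388 + 0.0783 + 0.1014 + 0.1008 + 0.06 + 0.0064 = 0.3857
R0 < 1, so the population is declining.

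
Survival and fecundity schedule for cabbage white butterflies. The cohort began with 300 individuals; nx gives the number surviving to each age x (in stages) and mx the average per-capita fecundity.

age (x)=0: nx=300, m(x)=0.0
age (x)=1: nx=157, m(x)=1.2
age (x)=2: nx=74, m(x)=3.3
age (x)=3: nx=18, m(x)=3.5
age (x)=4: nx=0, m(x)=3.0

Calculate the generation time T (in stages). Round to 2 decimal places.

lx = nx/n0 = nx/300: 1, 0.52333…, 0.24667…, 0.06, 0
lx·mx: 0, 0.628…, 0.814…, 0.21, 0 → R0 = 1.652…
x·lx·mx: 0, 0.628…, 1.628…, 0.63, 0 → Σ = 2.886…
T = 2.886… / 1.652… = 1.746973… → 1.75

1.75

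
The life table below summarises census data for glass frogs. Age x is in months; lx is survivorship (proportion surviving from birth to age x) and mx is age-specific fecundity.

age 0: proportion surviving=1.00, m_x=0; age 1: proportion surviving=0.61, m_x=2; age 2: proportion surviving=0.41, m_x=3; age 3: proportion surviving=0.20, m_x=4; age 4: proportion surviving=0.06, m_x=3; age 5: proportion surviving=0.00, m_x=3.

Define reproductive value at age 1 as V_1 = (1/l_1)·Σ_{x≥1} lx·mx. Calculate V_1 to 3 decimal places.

lx·mx for x ≥ 1: 1.22, 1.23, 0.8, 0.18, 0 → sum = 3.43
V_1 = 3.43 / l_1 = 3.43 / 0.61 = 5.622951… → 5.623

5.623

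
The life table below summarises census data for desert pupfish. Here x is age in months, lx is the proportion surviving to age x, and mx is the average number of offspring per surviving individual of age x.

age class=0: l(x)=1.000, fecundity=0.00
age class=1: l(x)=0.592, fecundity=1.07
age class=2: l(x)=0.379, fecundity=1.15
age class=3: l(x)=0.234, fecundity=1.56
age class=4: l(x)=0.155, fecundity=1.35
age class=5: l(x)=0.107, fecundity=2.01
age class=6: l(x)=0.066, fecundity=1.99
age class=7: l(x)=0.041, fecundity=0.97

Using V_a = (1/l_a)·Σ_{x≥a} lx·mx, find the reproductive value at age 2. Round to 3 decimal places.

3.684

lx·mx for x ≥ 2: 0.43585, 0.36504, 0.20925, 0.21507, 0.13134, 0.03977 → sum = 1.39632
V_2 = 1.39632 / l_2 = 1.39632 / 0.379 = 3.684222… → 3.684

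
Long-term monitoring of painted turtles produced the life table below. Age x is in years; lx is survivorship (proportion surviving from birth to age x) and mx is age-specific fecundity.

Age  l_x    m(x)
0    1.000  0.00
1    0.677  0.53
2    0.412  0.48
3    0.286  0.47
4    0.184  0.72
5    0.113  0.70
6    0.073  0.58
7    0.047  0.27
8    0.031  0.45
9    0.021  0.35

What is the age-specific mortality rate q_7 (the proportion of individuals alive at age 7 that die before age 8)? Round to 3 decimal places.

q_7 = (l_7 − l_8) / l_7 = (0.047 − 0.031) / 0.047
     = 0.016 / 0.047 = 0.340426… → 0.340

0.340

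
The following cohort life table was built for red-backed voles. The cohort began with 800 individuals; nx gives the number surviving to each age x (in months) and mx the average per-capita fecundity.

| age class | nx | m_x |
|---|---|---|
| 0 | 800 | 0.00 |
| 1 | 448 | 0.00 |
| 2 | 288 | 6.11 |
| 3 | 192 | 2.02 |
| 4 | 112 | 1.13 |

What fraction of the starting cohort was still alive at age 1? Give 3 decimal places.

0.560

l_1 = n_1/n_0 = 448/800 = 0.56 → 0.560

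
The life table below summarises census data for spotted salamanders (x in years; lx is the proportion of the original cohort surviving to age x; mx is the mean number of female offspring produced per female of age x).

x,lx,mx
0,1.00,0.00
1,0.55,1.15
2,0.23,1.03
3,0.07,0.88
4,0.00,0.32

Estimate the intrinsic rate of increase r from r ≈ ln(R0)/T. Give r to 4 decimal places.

R0 = Σ lx·mx = 0 + 0.6325 + 0.2369 + 0.0616 + 0 = 0.931
Σ x·lx·mx = 1.2911; T = 1.2911/0.931 = 1.38679…
r ≈ ln(R0)/T = ln(0.931)/1.38679… = -0.051555… → -0.0516

-0.0516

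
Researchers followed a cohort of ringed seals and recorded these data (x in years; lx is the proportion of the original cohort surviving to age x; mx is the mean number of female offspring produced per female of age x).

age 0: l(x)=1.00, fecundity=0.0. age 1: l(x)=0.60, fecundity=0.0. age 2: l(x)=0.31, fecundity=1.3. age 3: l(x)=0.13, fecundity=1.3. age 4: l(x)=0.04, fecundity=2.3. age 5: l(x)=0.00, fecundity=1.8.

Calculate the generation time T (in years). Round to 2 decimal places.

lx·mx: 0, 0, 0.403, 0.169, 0.092, 0 → R0 = 0.664
x·lx·mx: 0, 0, 0.806, 0.507, 0.368, 0 → Σ = 1.681
T = 1.681 / 0.664 = 2.531627… → 2.53

2.53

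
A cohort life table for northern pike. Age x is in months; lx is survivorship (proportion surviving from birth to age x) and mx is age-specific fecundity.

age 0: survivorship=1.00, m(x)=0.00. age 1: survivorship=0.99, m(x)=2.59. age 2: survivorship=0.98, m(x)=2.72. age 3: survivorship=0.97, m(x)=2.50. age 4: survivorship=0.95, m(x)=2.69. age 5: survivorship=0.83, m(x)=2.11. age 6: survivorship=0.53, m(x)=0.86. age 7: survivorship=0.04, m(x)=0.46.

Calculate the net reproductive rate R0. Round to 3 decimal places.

12.436

lx·mx by age: 0, 2.5641, 2.6656, 2.425, 2.5555, 1.7513, 0.4558, 0.0184
R0 = Σ lx·mx = 12.4357 → 12.436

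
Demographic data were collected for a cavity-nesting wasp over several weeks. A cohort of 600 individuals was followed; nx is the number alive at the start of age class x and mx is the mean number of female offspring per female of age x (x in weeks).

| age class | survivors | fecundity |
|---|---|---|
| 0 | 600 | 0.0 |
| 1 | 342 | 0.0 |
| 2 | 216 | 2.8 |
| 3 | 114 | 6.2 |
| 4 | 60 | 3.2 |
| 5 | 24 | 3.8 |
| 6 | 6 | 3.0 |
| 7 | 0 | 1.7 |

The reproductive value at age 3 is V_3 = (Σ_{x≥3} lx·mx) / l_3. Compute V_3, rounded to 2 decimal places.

8.84

lx = nx/n0 = nx/600: 1, 0.57, 0.36, 0.19, 0.1, 0.04, 0.01, 0
lx·mx for x ≥ 3: 1.178, 0.32, 0.152, 0.03, 0 → sum = 1.68
V_3 = 1.68 / l_3 = 1.68 / 0.19 = 8.842105… → 8.84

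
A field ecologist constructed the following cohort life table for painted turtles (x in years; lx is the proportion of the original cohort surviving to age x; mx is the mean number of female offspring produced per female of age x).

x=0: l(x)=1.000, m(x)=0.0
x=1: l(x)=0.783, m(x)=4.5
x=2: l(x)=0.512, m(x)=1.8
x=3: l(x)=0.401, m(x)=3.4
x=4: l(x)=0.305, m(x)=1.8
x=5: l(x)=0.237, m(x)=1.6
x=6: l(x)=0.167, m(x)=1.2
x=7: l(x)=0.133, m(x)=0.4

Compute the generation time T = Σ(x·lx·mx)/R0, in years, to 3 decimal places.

lx·mx: 0, 3.5235, 0.9216, 1.3634, 0.549, 0.3792, 0.2004, 0.0532 → R0 = 6.9903
x·lx·mx: 0, 3.5235, 1.8432, 4.0902, 2.196, 1.896, 1.2024, 0.3724 → Σ = 15.1237
T = 15.1237 / 6.9903 = 2.163527… → 2.164

2.164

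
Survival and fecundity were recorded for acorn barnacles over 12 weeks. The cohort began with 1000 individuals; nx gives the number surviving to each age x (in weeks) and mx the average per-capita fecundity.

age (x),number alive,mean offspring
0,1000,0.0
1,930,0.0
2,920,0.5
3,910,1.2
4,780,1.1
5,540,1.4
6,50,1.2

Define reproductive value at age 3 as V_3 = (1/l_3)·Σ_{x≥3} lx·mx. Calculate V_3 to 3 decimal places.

lx = nx/n0 = nx/1000: 1, 0.93, 0.92, 0.91, 0.78, 0.54, 0.05
lx·mx for x ≥ 3: 1.092, 0.858, 0.756, 0.06 → sum = 2.766
V_3 = 2.766 / l_3 = 2.766 / 0.91 = 3.03956… → 3.040

3.040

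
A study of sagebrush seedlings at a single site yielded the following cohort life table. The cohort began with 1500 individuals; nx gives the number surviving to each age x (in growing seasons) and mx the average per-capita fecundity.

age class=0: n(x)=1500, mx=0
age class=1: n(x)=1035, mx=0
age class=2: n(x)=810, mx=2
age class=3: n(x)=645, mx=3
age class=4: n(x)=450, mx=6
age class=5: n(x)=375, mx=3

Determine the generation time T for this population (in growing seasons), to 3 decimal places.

lx = nx/n0 = nx/1500: 1, 0.69, 0.54, 0.43, 0.3, 0.25
lx·mx: 0, 0, 1.08, 1.29, 1.8, 0.75 → R0 = 4.92
x·lx·mx: 0, 0, 2.16, 3.87, 7.2, 3.75 → Σ = 16.98
T = 16.98 / 4.92 = 3.45122… → 3.451

3.451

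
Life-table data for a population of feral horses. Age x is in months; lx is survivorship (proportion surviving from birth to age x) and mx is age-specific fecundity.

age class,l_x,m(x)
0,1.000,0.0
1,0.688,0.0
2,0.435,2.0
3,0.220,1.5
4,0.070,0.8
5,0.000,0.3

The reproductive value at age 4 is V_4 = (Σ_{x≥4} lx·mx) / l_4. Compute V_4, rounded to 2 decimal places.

lx·mx for x ≥ 4: 0.056, 0 → sum = 0.056
V_4 = 0.056 / l_4 = 0.056 / 0.07 = 0.8 → 0.80

0.80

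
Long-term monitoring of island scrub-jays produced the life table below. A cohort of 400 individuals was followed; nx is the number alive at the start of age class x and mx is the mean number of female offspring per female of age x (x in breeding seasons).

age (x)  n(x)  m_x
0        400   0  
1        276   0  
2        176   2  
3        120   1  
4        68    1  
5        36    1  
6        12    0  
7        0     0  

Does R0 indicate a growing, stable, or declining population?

lx = nx/n0 = nx/400: 1, 0.69, 0.44, 0.3, 0.17, 0.09, 0.03, 0
R0 = Σ lx·mx = 0 + 0 + 0.88 + 0.3 + 0.17 + 0.09 + 0 + 0 = 1.44
R0 > 1, so the population is growing.

growing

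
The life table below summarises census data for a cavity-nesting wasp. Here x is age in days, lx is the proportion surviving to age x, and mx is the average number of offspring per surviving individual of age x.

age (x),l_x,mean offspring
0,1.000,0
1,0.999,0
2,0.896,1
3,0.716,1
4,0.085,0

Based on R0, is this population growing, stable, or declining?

growing

R0 = Σ lx·mx = 0 + 0 + 0.896 + 0.716 + 0 = 1.612
R0 > 1, so the population is growing.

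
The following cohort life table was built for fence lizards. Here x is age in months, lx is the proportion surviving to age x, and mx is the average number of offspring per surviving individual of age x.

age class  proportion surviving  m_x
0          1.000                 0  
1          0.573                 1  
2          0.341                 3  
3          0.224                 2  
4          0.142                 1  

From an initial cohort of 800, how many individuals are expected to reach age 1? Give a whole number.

Expected survivors = N0 · l_1 = 800 × 0.573 = 458.4 → 458

458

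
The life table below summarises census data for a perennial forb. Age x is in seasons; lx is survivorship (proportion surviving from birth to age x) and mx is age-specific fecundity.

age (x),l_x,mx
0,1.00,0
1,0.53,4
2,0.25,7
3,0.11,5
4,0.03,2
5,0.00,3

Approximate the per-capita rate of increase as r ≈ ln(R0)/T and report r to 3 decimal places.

0.895

R0 = Σ lx·mx = 0 + 2.12 + 1.75 + 0.55 + 0.06 + 0 = 4.48
Σ x·lx·mx = 7.51; T = 7.51/4.48 = 1.67634…
r ≈ ln(R0)/T = ln(4.48)/1.67634… = 0.89458… → 0.895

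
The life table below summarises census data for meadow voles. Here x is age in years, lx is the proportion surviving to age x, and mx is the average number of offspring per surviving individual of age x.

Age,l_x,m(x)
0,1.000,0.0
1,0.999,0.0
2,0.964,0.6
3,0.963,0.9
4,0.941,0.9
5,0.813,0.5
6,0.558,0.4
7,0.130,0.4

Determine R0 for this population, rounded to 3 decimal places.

2.974

lx·mx by age: 0, 0, 0.5784, 0.8667, 0.8469, 0.4065, 0.2232, 0.052
R0 = Σ lx·mx = 2.9737 → 2.974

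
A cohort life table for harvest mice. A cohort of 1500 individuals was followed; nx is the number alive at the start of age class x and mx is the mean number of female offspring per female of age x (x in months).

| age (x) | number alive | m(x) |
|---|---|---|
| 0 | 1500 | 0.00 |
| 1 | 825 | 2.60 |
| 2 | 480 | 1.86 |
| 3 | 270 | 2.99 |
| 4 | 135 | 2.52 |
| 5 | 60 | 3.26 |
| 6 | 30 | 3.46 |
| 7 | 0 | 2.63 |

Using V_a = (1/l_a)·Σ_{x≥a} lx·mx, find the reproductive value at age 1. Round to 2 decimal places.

5.44

lx = nx/n0 = nx/1500: 1, 0.55, 0.32, 0.18, 0.09, 0.04, 0.02, 0
lx·mx for x ≥ 1: 1.43, 0.5952, 0.5382, 0.2268, 0.1304, 0.0692, 0 → sum = 2.9898
V_1 = 2.9898 / l_1 = 2.9898 / 0.55 = 5.436 → 5.44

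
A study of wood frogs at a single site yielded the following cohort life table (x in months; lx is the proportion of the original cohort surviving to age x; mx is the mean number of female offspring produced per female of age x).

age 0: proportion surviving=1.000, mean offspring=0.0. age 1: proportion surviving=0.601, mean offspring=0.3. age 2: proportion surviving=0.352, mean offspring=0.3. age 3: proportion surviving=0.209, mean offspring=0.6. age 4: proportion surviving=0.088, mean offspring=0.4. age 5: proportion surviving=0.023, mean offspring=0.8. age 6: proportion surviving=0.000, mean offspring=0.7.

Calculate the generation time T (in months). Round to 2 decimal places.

2.15

lx·mx: 0, 0.1803, 0.1056, 0.1254, 0.0352, 0.0184, 0 → R0 = 0.4649
x·lx·mx: 0, 0.1803, 0.2112, 0.3762, 0.1408, 0.092, 0 → Σ = 1.0005
T = 1.0005 / 0.4649 = 2.152076… → 2.15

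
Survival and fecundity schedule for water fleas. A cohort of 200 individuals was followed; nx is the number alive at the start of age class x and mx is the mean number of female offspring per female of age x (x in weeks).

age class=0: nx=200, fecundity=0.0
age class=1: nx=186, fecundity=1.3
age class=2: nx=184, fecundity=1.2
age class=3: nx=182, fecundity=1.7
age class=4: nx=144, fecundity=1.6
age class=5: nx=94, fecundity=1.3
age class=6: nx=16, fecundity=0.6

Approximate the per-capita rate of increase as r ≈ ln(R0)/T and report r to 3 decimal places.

lx = nx/n0 = nx/200: 1, 0.93, 0.92, 0.91, 0.72, 0.47, 0.08
R0 = Σ lx·mx = 0 + 1.209 + 1.104 + 1.547 + 1.152 + 0.611 + 0.048 = 5.671
Σ x·lx·mx = 16.009; T = 16.009/5.671 = 2.82296…
r ≈ ln(R0)/T = ln(5.671)/2.82296… = 0.61473… → 0.615

0.615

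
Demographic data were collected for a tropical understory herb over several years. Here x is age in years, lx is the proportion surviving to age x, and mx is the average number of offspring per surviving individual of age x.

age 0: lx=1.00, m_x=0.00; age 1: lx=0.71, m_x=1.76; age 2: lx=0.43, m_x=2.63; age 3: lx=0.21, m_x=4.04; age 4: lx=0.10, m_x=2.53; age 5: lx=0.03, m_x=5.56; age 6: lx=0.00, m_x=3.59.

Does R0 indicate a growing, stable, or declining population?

growing

R0 = Σ lx·mx = 0 + 1.2496 + 1.1309 + 0.8484 + 0.253 + 0.1668 + 0 = 3.6487
R0 > 1, so the population is growing.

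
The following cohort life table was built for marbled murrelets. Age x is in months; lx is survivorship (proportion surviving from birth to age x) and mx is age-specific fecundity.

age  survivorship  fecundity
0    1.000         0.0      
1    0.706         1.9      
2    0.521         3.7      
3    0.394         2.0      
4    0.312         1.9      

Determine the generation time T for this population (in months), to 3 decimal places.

2.136

lx·mx: 0, 1.3414, 1.9277, 0.788, 0.5928 → R0 = 4.6499
x·lx·mx: 0, 1.3414, 3.8554, 2.364, 2.3712 → Σ = 9.932
T = 9.932 / 4.6499 = 2.13596… → 2.136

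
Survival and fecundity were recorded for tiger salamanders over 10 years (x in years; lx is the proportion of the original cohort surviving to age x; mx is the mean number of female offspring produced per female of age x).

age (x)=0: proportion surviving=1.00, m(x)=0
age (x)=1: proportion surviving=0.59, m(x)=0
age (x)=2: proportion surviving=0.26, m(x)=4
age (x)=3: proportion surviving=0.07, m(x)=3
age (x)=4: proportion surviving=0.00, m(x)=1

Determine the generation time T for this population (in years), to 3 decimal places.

2.168

lx·mx: 0, 0, 1.04, 0.21, 0 → R0 = 1.25
x·lx·mx: 0, 0, 2.08, 0.63, 0 → Σ = 2.71
T = 2.71 / 1.25 = 2.168 → 2.168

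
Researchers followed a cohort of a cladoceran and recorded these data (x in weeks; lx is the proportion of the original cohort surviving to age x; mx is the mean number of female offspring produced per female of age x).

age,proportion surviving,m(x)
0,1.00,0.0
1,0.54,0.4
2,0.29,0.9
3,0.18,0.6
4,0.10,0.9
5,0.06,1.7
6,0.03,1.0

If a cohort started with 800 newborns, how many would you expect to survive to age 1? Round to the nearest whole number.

Expected survivors = N0 · l_1 = 800 × 0.54 = 432 → 432

432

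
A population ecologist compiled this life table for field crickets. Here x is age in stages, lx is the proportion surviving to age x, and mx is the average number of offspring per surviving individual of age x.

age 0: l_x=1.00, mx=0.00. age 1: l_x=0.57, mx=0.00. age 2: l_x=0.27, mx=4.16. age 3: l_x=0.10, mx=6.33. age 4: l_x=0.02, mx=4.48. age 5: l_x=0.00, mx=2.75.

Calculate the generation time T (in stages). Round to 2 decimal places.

lx·mx: 0, 0, 1.1232, 0.633, 0.0896, 0 → R0 = 1.8458
x·lx·mx: 0, 0, 2.2464, 1.899, 0.3584, 0 → Σ = 4.5038
T = 4.5038 / 1.8458 = 2.440026… → 2.44

2.44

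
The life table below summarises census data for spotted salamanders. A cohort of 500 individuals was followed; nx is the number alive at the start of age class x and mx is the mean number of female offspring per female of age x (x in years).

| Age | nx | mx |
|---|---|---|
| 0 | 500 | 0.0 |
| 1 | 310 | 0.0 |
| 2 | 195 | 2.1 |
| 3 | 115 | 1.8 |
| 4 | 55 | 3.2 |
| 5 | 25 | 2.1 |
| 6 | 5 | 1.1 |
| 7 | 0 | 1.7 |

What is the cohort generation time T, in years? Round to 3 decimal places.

lx = nx/n0 = nx/500: 1, 0.62, 0.39, 0.23, 0.11, 0.05, 0.01, 0
lx·mx: 0, 0, 0.819, 0.414, 0.352, 0.105, 0.011, 0 → R0 = 1.701
x·lx·mx: 0, 0, 1.638, 1.242, 1.408, 0.525, 0.066, 0 → Σ = 4.879
T = 4.879 / 1.701 = 2.868313… → 2.868

2.868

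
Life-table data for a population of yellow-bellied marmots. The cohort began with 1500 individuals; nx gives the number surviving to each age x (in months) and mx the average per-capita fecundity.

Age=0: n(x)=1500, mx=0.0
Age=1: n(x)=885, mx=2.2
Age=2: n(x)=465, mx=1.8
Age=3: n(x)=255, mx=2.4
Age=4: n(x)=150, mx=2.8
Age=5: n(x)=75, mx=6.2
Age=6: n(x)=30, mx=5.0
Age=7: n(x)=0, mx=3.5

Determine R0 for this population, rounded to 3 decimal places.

lx = nx/n0 = nx/1500: 1, 0.59, 0.31, 0.17, 0.1, 0.05, 0.02, 0
lx·mx by age: 0, 1.298, 0.558, 0.408, 0.28, 0.31, 0.1, 0
R0 = Σ lx·mx = 2.954 → 2.954

2.954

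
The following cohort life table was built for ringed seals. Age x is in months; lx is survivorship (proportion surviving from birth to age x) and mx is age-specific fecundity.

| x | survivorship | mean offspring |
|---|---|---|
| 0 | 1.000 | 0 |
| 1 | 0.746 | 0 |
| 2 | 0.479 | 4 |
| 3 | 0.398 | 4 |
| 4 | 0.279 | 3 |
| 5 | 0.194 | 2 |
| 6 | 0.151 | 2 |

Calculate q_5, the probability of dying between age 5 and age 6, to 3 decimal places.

q_5 = (l_5 − l_6) / l_5 = (0.194 − 0.151) / 0.194
     = 0.043 / 0.194 = 0.221649… → 0.222

0.222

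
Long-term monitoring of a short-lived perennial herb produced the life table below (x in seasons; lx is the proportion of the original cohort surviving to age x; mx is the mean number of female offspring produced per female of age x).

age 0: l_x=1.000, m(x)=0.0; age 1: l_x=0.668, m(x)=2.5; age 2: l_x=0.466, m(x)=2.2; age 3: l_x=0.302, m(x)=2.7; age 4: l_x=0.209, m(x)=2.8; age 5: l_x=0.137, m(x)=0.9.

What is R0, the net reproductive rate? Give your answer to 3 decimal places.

4.219

lx·mx by age: 0, 1.67, 1.0252, 0.8154, 0.5852, 0.1233
R0 = Σ lx·mx = 4.2191 → 4.219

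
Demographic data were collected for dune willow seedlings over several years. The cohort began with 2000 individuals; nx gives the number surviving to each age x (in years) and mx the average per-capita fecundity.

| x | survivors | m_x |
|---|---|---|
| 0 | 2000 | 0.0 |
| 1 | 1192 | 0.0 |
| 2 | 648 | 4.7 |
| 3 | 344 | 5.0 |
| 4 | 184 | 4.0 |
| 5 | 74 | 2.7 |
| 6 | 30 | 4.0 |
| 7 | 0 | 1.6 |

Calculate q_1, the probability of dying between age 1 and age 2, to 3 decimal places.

lx = nx/n0 = nx/2000: 1, 0.596, 0.324, 0.172, 0.092, 0.037, 0.015, 0
q_1 = (l_1 − l_2) / l_1 = (0.596 − 0.324) / 0.596
     = 0.272 / 0.596 = 0.456376… → 0.456

0.456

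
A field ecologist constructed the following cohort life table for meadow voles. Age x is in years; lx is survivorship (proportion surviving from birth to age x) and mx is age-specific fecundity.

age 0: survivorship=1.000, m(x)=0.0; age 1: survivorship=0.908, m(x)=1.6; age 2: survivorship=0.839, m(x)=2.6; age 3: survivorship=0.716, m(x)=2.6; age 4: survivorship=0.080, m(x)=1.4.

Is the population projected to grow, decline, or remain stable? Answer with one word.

growing

R0 = Σ lx·mx = 0 + 1.4528 + 2.1814 + 1.8616 + 0.112 = 5.6078
R0 > 1, so the population is growing.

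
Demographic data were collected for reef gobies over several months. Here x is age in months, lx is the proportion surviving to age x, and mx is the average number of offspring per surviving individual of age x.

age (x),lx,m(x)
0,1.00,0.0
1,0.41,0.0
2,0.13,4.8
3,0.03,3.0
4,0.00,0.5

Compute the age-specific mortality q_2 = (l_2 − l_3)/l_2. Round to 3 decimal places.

q_2 = (l_2 − l_3) / l_2 = (0.13 − 0.03) / 0.13
     = 0.1 / 0.13 = 0.769231… → 0.769

0.769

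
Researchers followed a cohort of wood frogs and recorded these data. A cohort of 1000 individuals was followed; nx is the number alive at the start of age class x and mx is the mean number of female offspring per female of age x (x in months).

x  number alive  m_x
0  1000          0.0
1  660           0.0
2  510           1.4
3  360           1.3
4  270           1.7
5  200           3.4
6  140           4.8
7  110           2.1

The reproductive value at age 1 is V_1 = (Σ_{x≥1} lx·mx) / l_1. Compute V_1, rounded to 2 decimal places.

4.88

lx = nx/n0 = nx/1000: 1, 0.66, 0.51, 0.36, 0.27, 0.2, 0.14, 0.11
lx·mx for x ≥ 1: 0, 0.714, 0.468, 0.459, 0.68, 0.672, 0.231 → sum = 3.224
V_1 = 3.224 / l_1 = 3.224 / 0.66 = 4.884848… → 4.88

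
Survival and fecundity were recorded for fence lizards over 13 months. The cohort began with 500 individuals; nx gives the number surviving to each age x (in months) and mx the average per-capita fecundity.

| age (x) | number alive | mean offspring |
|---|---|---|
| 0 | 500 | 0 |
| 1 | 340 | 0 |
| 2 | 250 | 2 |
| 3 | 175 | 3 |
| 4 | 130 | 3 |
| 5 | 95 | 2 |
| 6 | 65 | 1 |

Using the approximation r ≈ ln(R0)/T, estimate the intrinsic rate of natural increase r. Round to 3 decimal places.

lx = nx/n0 = nx/500: 1, 0.68, 0.5, 0.35, 0.26, 0.19, 0.13
R0 = Σ lx·mx = 0 + 0 + 1 + 1.05 + 0.78 + 0.38 + 0.13 = 3.34
Σ x·lx·mx = 10.95; T = 10.95/3.34 = 3.27844…
r ≈ ln(R0)/T = ln(3.34)/3.27844… = 0.36785… → 0.368

0.368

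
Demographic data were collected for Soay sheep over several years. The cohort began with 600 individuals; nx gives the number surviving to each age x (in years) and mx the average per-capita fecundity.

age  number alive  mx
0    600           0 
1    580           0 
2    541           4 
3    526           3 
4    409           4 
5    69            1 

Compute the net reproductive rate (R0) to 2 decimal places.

lx = nx/n0 = nx/600: 1, 0.96667…, 0.90167…, 0.87667…, 0.68167…, 0.115
lx·mx by age: 0, 0, 3.606667…, 2.63…, 2.726667…, 0.115
R0 = Σ lx·mx = 9.078333… → 9.08

9.08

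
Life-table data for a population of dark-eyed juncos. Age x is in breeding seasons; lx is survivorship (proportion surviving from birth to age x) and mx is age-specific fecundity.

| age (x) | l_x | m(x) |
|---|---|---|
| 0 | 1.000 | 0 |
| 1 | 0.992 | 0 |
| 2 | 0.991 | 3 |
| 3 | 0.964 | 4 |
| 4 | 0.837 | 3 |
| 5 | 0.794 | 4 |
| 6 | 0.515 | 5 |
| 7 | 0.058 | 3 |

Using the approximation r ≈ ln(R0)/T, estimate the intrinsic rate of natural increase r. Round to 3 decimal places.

0.692

R0 = Σ lx·mx = 0 + 0 + 2.973 + 3.856 + 2.511 + 3.176 + 2.575 + 0.174 = 15.265
Σ x·lx·mx = 60.106; T = 60.106/15.265 = 3.9375…
r ≈ ln(R0)/T = ln(15.265)/3.9375… = 0.69221… → 0.692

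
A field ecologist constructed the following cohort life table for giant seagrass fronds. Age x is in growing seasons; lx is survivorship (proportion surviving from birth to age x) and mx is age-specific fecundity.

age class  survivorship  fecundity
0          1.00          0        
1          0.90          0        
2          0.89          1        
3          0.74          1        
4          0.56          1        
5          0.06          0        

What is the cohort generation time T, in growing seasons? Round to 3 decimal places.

2.849

lx·mx: 0, 0, 0.89, 0.74, 0.56, 0 → R0 = 2.19
x·lx·mx: 0, 0, 1.78, 2.22, 2.24, 0 → Σ = 6.24
T = 6.24 / 2.19 = 2.849315… → 2.849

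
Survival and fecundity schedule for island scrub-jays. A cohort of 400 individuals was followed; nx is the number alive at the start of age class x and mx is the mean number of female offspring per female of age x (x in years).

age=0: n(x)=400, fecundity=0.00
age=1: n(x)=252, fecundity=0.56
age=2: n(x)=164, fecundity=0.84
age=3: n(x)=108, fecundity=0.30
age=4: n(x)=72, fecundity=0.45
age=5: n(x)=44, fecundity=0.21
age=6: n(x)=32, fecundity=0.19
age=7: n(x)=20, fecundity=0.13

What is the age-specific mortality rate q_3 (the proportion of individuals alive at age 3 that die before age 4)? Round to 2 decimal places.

0.33

lx = nx/n0 = nx/400: 1, 0.63, 0.41, 0.27, 0.18, 0.11, 0.08, 0.05
q_3 = (l_3 − l_4) / l_3 = (0.27 − 0.18) / 0.27
     = 0.09 / 0.27 = 0.333333… → 0.33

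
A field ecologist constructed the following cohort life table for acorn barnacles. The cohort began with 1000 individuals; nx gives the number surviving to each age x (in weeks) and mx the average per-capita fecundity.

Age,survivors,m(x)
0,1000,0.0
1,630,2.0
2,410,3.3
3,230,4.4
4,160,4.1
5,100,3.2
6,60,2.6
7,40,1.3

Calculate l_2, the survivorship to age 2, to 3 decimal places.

l_2 = n_2/n_0 = 410/1000 = 0.41 → 0.410

0.410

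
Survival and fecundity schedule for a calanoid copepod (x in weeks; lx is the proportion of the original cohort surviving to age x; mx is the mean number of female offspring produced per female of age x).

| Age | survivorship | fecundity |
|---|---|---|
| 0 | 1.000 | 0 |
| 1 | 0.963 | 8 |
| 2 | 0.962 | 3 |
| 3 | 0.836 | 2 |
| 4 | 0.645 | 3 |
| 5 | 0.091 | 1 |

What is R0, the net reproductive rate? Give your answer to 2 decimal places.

14.29

lx·mx by age: 0, 7.704, 2.886, 1.672, 1.935, 0.091
R0 = Σ lx·mx = 14.288 → 14.29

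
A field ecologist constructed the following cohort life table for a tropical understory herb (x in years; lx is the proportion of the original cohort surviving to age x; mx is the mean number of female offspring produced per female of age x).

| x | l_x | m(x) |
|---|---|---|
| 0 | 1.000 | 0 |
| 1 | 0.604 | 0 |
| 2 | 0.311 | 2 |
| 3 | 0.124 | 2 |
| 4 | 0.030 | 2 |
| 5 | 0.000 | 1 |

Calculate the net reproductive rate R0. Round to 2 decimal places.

lx·mx by age: 0, 0, 0.622, 0.248, 0.06, 0
R0 = Σ lx·mx = 0.93 → 0.93

0.93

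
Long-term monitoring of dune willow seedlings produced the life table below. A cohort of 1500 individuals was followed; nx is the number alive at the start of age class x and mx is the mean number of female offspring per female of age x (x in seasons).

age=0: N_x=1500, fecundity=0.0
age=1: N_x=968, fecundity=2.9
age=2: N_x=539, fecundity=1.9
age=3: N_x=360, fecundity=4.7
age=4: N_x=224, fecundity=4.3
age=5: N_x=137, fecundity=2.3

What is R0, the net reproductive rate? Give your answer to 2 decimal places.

4.53

lx = nx/n0 = nx/1500: 1, 0.64533…, 0.35933…, 0.24, 0.14933…, 0.09133…
lx·mx by age: 0, 1.871467…, 0.682733…, 1.128, 0.642133…, 0.210067…
R0 = Σ lx·mx = 4.5344… → 4.53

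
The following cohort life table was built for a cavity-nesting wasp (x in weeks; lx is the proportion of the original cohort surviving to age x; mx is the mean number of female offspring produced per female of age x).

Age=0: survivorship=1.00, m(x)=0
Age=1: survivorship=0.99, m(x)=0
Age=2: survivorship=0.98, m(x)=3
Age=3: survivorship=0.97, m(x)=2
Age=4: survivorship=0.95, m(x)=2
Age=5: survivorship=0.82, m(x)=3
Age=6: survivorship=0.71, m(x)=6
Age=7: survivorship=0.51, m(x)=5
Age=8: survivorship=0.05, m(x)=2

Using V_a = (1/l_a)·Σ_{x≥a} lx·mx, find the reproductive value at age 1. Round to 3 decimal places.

16.313

lx·mx for x ≥ 1: 0, 2.94, 1.94, 1.9, 2.46, 4.26, 2.55, 0.1 → sum = 16.15
V_1 = 16.15 / l_1 = 16.15 / 0.99 = 16.313131… → 16.313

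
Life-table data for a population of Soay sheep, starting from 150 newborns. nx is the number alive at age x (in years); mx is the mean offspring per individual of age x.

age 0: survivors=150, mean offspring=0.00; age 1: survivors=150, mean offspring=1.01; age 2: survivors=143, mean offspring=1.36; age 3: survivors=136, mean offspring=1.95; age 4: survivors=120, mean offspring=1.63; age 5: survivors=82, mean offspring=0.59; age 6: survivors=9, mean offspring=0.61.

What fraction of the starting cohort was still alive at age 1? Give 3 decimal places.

1.000

l_1 = n_1/n_0 = 150/150 = 1 → 1.000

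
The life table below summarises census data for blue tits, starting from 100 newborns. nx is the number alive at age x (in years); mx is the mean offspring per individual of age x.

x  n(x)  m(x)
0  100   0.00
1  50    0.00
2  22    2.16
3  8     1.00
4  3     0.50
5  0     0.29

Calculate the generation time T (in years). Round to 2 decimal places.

2.19

lx = nx/n0 = nx/100: 1, 0.5, 0.22, 0.08, 0.03, 0
lx·mx: 0, 0, 0.4752, 0.08, 0.015, 0 → R0 = 0.5702
x·lx·mx: 0, 0, 0.9504, 0.24, 0.06, 0 → Σ = 1.2504
T = 1.2504 / 0.5702 = 2.192915… → 2.19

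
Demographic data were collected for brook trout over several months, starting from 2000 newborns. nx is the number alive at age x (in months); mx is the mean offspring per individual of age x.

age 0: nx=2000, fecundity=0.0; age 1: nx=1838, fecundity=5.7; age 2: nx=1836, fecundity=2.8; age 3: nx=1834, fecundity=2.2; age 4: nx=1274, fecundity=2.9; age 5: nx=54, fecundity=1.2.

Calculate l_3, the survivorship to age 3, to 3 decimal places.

0.917

l_3 = n_3/n_0 = 1834/2000 = 0.917 → 0.917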